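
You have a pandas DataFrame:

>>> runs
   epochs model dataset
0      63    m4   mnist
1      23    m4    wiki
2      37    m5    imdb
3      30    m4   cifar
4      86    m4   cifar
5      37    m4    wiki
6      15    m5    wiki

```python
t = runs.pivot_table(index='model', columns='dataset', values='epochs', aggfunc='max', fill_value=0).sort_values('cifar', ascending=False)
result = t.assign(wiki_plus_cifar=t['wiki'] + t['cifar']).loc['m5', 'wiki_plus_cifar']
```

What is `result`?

pivot: rows=model, cols=dataset, max(epochs):
dataset  cifar  imdb  mnist  wiki
model                            
m4          86     0     63    37
m5           0    37      0    15
sort by cifar descending:
dataset  cifar  imdb  mnist  wiki
model                            
m4          86     0     63    37
m5           0    37      0    15
add column wiki_plus_cifar = t['wiki'] + t['cifar']:
dataset  cifar  imdb  mnist  wiki  wiki_plus_cifar
model                                             
m4          86     0     63    37              123
m5           0    37      0    15               15
Then the value at row 'm5', column 'wiki_plus_cifar': 15

15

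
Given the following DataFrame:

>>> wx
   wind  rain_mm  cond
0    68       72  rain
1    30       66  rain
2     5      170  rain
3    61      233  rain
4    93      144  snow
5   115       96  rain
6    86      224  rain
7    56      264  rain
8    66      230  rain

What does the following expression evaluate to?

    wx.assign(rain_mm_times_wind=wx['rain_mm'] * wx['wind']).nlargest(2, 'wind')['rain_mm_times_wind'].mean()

12216.0

add column rain_mm_times_wind = wx['rain_mm'] * wx['wind']:
   wind  rain_mm  cond  rain_mm_times_wind
0    68       72  rain                4896
1    30       66  rain                1980
2     5      170  rain                 850
3    61      233  rain               14213
4    93      144  snow               13392
5   115       96  rain               11040
6    86      224  rain               19264
7    56      264  rain               14784
8    66      230  rain               15180
take 2 rows with largest wind:
   wind  rain_mm  cond  rain_mm_times_wind
5   115       96  rain               11040
4    93      144  snow               13392
So mean() = 12216.0.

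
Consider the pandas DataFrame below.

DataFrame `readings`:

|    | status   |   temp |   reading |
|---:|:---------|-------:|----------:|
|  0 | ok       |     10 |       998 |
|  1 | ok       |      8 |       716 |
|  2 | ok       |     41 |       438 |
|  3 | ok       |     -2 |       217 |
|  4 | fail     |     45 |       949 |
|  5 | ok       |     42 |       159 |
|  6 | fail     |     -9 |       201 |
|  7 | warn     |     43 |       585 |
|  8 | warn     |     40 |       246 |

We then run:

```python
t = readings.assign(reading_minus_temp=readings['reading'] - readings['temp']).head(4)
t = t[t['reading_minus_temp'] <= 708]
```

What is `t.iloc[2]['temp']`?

add column reading_minus_temp = readings['reading'] - readings['temp']:
  status  temp  reading  reading_minus_temp
0     ok    10      998                 988
1     ok     8      716                 708
2     ok    41      438                 397
3     ok    -2      217                 219
4   fail    45      949                 904
5     ok    42      159                 117
6   fail    -9      201                 210
7   warn    43      585                 542
8   warn    40      246                 206
take first 4 rows:
  status  temp  reading  reading_minus_temp
0     ok    10      998                 988
1     ok     8      716                 708
2     ok    41      438                 397
3     ok    -2      217                 219
filter rows where reading_minus_temp <= 708:
  status  temp  reading  reading_minus_temp
1     ok     8      716                 708
2     ok    41      438                 397
3     ok    -2      217                 219
The value at position 2, column 'temp' is -2.

-2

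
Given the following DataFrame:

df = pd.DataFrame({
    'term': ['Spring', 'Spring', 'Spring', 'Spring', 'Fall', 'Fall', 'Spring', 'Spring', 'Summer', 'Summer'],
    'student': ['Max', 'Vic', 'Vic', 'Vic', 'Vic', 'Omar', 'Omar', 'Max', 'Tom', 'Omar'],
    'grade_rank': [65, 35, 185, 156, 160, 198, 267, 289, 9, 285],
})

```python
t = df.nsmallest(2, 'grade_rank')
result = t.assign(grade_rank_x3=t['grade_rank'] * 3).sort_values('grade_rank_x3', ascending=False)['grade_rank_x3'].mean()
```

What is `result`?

66.0

take 2 rows with smallest grade_rank:
     term student  grade_rank
8  Summer     Tom           9
1  Spring     Vic          35
add column grade_rank_x3 = t['grade_rank'] * 3:
     term student  grade_rank  grade_rank_x3
8  Summer     Tom           9             27
1  Spring     Vic          35            105
sort by grade_rank_x3 descending:
     term student  grade_rank  grade_rank_x3
1  Spring     Vic          35            105
8  Summer     Tom           9             27
The mean of column 'grade_rank_x3' is 66.0.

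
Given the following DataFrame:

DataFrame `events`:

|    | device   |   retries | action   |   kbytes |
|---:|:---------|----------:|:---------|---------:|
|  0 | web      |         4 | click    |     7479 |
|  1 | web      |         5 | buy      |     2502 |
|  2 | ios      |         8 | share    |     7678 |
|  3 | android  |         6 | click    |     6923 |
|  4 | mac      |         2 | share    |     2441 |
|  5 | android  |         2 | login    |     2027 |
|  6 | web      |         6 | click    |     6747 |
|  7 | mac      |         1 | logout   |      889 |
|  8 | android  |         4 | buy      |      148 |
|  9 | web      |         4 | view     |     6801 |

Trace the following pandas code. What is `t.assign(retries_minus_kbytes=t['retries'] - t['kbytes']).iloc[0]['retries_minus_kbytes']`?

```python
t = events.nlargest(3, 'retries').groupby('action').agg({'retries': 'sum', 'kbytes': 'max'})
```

-6911

take 3 rows with largest retries:
    device  retries action  kbytes
2      ios        8  share    7678
3  android        6  click    6923
6      web        6  click    6747
group by action: sum(retries), max(kbytes):
        retries  kbytes
action                 
click        12    6923
share         8    7678
add column retries_minus_kbytes = t['retries'] - t['kbytes']:
        retries  kbytes  retries_minus_kbytes
action                                       
click        12    6923                 -6911
share         8    7678                 -7670
Reading off the value at position 0, column 'retries_minus_kbytes', we get -6911.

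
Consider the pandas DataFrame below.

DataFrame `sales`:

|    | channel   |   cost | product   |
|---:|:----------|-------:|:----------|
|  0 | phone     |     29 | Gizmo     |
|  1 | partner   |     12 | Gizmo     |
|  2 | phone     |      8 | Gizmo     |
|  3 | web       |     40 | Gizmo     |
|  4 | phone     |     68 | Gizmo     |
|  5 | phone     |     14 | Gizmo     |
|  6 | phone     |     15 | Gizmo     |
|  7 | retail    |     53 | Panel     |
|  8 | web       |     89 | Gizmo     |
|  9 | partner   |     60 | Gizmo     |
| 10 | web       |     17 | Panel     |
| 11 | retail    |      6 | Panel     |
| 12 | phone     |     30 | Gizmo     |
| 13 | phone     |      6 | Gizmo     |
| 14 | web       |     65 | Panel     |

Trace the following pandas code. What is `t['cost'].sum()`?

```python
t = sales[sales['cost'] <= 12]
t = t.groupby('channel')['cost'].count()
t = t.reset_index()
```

filter rows where cost <= 12:
    channel  cost product
1   partner    12   Gizmo
2     phone     8   Gizmo
11   retail     6   Panel
13    phone     6   Gizmo
group by channel, count of cost:
channel
partner    1
phone      2
retail     1
Name: cost, dtype: int64
reset_index():
   channel  cost
0  partner     1
1    phone     2
2   retail     1

4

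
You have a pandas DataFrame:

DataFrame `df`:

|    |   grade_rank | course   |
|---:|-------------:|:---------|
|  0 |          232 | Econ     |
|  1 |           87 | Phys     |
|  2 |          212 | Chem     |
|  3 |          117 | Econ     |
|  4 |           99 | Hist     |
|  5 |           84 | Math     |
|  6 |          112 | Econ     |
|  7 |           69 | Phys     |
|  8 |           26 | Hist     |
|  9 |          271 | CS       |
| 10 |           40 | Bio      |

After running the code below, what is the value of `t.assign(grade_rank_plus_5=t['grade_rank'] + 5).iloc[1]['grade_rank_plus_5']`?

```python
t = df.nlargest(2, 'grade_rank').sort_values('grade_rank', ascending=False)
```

237

take 2 rows with largest grade_rank:
   grade_rank course
9         271     CS
0         232   Econ
sort by grade_rank descending:
   grade_rank course
9         271     CS
0         232   Econ
add column grade_rank_plus_5 = t['grade_rank'] + 5:
   grade_rank course  grade_rank_plus_5
9         271     CS                276
0         232   Econ                237
Hence 237.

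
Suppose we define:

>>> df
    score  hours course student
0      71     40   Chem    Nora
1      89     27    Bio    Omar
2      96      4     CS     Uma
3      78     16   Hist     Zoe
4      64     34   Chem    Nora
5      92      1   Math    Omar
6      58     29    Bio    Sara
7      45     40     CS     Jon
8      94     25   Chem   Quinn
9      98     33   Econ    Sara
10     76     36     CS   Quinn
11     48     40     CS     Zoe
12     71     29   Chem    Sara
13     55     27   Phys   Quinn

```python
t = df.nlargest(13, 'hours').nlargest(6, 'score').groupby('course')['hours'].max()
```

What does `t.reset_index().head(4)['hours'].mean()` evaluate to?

30.25

take 13 rows with largest hours:
    score  hours course student
0      71     40   Chem    Nora
7      45     40     CS     Jon
11     48     40     CS     Zoe
10     76     36     CS   Quinn
4      64     34   Chem    Nora
9      98     33   Econ    Sara
6      58     29    Bio    Sara
12     71     29   Chem    Sara
1      89     27    Bio    Omar
13     55     27   Phys   Quinn
8      94     25   Chem   Quinn
3      78     16   Hist     Zoe
2      96      4     CS     Uma
take 6 rows with largest score:
    score  hours course student
9      98     33   Econ    Sara
2      96      4     CS     Uma
8      94     25   Chem   Quinn
1      89     27    Bio    Omar
3      78     16   Hist     Zoe
10     76     36     CS   Quinn
group by course, max of hours:
course
Bio     27
CS      36
Chem    25
Econ    33
Hist    16
Name: hours, dtype: int64
reset_index():
  course  hours
0    Bio     27
1     CS     36
2   Chem     25
3   Econ     33
4   Hist     16
take first 4 rows:
  course  hours
0    Bio     27
1     CS     36
2   Chem     25
3   Econ     33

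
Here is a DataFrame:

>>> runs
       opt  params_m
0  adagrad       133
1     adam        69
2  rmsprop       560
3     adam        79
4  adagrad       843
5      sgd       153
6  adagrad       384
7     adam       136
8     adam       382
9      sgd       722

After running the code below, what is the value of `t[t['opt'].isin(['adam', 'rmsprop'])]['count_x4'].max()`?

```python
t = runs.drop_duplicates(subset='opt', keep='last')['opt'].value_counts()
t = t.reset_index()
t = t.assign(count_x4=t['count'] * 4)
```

drop duplicate opt (keep=last):
       opt  params_m
2  rmsprop       560
6  adagrad       384
8     adam       382
9      sgd       722
value_counts of opt:
opt
rmsprop    1
adagrad    1
adam       1
sgd        1
Name: count, dtype: int64
reset_index():
       opt  count
0  rmsprop      1
1  adagrad      1
2     adam      1
3      sgd      1
add column count_x4 = t['count'] * 4:
       opt  count  count_x4
0  rmsprop      1         4
1  adagrad      1         4
2     adam      1         4
3      sgd      1         4
filter rows where opt in ['adam', 'rmsprop']:
       opt  count  count_x4
0  rmsprop      1         4
2     adam      1         4
The max of column 'count_x4' is 4.

4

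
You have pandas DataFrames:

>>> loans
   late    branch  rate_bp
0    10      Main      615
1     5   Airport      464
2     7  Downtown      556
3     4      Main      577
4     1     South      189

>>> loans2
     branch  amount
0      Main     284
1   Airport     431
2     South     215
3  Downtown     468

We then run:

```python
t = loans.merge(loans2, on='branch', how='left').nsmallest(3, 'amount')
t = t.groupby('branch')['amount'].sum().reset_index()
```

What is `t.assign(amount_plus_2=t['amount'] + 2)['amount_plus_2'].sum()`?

merge on 'branch' (how='left') → 5 rows:
   late    branch  rate_bp  amount
0    10      Main      615     284
1     5   Airport      464     431
2     7  Downtown      556     468
3     4      Main      577     284
4     1     South      189     215
take 3 rows with smallest amount:
   late branch  rate_bp  amount
4     1  South      189     215
0    10   Main      615     284
3     4   Main      577     284
group by branch, sum of amount:
branch
Main     568
South    215
Name: amount, dtype: int64
reset_index():
  branch  amount
0   Main     568
1  South     215
add column amount_plus_2 = t['amount'] + 2:
  branch  amount  amount_plus_2
0   Main     568            570
1  South     215            217
So sum() = 787.

787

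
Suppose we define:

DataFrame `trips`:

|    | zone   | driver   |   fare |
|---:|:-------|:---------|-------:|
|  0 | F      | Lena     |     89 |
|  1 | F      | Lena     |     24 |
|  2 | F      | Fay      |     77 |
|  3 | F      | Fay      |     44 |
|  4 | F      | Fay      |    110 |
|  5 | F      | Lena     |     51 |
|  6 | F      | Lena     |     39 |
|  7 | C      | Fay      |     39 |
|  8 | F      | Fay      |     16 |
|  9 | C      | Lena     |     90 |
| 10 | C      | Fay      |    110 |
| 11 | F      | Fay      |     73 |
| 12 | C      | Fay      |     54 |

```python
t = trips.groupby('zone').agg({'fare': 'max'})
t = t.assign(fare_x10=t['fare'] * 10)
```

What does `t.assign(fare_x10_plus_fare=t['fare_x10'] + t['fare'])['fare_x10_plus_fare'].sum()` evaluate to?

2420

group by zone, max of fare:
      fare
zone      
C      110
F      110
add column fare_x10 = t['fare'] * 10:
      fare  fare_x10
zone                
C      110      1100
F      110      1100
add column fare_x10_plus_fare = t['fare_x10'] + t['fare']:
      fare  fare_x10  fare_x10_plus_fare
zone                                    
C      110      1100                1210
F      110      1100                1210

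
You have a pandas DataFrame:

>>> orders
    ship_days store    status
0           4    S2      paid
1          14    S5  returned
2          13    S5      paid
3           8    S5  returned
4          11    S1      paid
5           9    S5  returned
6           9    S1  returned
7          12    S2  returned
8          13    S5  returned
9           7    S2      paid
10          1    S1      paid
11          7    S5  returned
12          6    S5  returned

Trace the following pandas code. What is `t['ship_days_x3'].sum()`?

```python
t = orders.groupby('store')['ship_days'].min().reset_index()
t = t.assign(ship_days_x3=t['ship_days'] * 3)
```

33

group by store, min of ship_days:
store
S1    1
S2    4
S5    6
Name: ship_days, dtype: int64
reset_index():
  store  ship_days
0    S1          1
1    S2          4
2    S5          6
add column ship_days_x3 = t['ship_days'] * 3:
  store  ship_days  ship_days_x3
0    S1          1             3
1    S2          4            12
2    S5          6            18
Hence 33.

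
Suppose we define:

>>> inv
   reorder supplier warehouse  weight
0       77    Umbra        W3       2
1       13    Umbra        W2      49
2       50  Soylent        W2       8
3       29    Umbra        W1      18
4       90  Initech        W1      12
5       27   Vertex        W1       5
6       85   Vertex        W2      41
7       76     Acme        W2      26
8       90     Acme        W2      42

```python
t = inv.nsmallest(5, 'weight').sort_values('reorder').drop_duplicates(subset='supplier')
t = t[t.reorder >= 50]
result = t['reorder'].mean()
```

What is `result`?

70.0

take 5 rows with smallest weight:
   reorder supplier warehouse  weight
0       77    Umbra        W3       2
5       27   Vertex        W1       5
2       50  Soylent        W2       8
4       90  Initech        W1      12
3       29    Umbra        W1      18
sort by reorder:
   reorder supplier warehouse  weight
5       27   Vertex        W1       5
3       29    Umbra        W1      18
2       50  Soylent        W2       8
0       77    Umbra        W3       2
4       90  Initech        W1      12
drop duplicate supplier (keep=first):
   reorder supplier warehouse  weight
5       27   Vertex        W1       5
3       29    Umbra        W1      18
2       50  Soylent        W2       8
4       90  Initech        W1      12
filter rows where reorder >= 50:
   reorder supplier warehouse  weight
2       50  Soylent        W2       8
4       90  Initech        W1      12
Then the mean of column 'reorder': 70.0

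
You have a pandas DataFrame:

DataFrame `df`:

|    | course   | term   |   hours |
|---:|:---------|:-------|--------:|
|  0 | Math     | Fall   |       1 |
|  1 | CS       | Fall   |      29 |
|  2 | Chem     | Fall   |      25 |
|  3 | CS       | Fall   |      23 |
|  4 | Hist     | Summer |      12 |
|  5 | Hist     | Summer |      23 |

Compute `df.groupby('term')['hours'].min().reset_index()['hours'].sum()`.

13

group by term, min of hours:
term
Fall       1
Summer    12
Name: hours, dtype: int64
reset_index():
     term  hours
0    Fall      1
1  Summer     12
Finally, sum of column 'hours' = 13.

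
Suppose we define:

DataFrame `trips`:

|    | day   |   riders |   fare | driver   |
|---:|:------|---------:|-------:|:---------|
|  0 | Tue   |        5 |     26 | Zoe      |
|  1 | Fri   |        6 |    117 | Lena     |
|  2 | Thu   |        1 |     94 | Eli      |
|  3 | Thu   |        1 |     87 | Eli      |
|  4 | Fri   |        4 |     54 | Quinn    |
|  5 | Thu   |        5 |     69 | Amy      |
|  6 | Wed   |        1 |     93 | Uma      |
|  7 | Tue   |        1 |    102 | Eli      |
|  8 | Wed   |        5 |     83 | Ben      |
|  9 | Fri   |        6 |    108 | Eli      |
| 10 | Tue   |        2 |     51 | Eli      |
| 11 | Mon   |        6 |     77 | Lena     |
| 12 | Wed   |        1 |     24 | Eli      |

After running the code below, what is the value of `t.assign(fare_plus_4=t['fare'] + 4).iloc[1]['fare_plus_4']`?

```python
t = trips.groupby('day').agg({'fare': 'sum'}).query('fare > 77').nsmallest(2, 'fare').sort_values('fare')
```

group by day, sum of fare:
     fare
day      
Fri   279
Mon    77
Thu   250
Tue   179
Wed   200
filter rows where fare > 77:
     fare
day      
Fri   279
Thu   250
Tue   179
Wed   200
take 2 rows with smallest fare:
     fare
day      
Tue   179
Wed   200
sort by fare:
     fare
day      
Tue   179
Wed   200
add column fare_plus_4 = t['fare'] + 4:
     fare  fare_plus_4
day                   
Tue   179          183
Wed   200          204

204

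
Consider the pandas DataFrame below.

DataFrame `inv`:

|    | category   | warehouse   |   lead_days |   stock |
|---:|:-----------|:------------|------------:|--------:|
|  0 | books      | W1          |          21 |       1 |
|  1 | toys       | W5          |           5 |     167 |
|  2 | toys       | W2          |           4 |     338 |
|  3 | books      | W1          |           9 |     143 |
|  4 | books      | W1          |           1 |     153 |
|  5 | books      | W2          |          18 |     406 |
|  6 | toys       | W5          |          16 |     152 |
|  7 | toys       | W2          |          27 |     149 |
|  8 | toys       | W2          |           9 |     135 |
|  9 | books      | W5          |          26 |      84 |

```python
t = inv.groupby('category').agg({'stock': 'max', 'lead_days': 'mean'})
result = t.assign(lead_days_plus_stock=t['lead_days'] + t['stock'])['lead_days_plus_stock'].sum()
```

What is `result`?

group by category: max(stock), mean(lead_days):
          stock  lead_days
category                  
books       406       15.0
toys        338       12.2
add column lead_days_plus_stock = t['lead_days'] + t['stock']:
          stock  lead_days  lead_days_plus_stock
category                                        
books       406       15.0                 421.0
toys        338       12.2                 350.2
sum of column 'lead_days_plus_stock' → 771.2

771.2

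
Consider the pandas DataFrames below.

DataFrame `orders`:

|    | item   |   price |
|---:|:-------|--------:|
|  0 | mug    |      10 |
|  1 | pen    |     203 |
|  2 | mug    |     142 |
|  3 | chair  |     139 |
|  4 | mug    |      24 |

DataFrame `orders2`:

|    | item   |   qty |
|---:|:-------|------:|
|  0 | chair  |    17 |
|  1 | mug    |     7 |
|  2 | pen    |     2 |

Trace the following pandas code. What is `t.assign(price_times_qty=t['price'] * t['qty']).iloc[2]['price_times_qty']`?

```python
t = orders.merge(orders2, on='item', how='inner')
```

994

merge on 'item' (how='inner') → 5 rows:
    item  price  qty
0    mug     10    7
1    pen    203    2
2    mug    142    7
3  chair    139   17
4    mug     24    7
add column price_times_qty = t['price'] * t['qty']:
    item  price  qty  price_times_qty
0    mug     10    7               70
1    pen    203    2              406
2    mug    142    7              994
3  chair    139   17             2363
4    mug     24    7              168
value at position 2, column 'price_times_qty' → 994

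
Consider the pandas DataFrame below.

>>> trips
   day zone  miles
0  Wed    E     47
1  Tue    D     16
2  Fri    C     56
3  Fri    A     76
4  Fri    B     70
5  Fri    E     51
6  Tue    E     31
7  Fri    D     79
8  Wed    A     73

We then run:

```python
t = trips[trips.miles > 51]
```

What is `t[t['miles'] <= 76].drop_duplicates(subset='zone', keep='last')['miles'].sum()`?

filter rows where miles > 51:
   day zone  miles
2  Fri    C     56
3  Fri    A     76
4  Fri    B     70
7  Fri    D     79
8  Wed    A     73
filter rows where miles <= 76:
   day zone  miles
2  Fri    C     56
3  Fri    A     76
4  Fri    B     70
8  Wed    A     73
drop duplicate zone (keep=last):
   day zone  miles
2  Fri    C     56
4  Fri    B     70
8  Wed    A     73
Hence 199.

199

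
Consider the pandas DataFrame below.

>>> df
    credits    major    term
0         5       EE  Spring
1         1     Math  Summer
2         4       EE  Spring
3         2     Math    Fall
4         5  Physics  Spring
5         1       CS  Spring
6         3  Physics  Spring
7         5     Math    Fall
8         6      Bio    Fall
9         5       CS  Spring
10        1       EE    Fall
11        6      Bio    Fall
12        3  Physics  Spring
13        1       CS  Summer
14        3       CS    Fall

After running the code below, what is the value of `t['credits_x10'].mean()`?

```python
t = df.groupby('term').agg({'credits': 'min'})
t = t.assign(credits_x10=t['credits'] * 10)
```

10.0

group by term, min of credits:
        credits
term           
Fall          1
Spring        1
Summer        1
add column credits_x10 = t['credits'] * 10:
        credits  credits_x10
term                        
Fall          1           10
Spring        1           10
Summer        1           10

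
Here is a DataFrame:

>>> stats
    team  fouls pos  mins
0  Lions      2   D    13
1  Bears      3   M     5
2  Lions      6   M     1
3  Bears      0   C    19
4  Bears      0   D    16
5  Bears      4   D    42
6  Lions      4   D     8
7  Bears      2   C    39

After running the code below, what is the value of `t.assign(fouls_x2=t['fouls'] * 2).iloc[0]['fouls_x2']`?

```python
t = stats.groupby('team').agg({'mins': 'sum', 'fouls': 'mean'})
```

group by team: sum(mins), mean(fouls):
       mins  fouls
team              
Bears   121    1.8
Lions    22    4.0
add column fouls_x2 = t['fouls'] * 2:
       mins  fouls  fouls_x2
team                        
Bears   121    1.8       3.6
Lions    22    4.0       8.0
Finally, value at position 0, column 'fouls_x2' = 3.6.

3.6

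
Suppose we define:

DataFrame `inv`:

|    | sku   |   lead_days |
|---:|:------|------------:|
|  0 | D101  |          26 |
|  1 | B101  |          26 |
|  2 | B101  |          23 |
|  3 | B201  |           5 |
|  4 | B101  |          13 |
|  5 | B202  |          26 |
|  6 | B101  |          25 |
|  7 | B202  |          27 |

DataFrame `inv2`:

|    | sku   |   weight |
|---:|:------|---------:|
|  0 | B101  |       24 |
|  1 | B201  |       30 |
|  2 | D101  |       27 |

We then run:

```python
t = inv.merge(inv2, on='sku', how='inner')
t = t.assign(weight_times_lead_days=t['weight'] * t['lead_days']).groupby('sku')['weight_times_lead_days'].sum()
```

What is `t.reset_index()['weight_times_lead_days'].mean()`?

merge on 'sku' (how='inner') → 6 rows:
    sku  lead_days  weight
0  D101         26      27
1  B101         26      24
2  B101         23      24
3  B201          5      30
4  B101         13      24
5  B101         25      24
add column weight_times_lead_days = t['weight'] * t['lead_days']:
    sku  lead_days  weight  weight_times_lead_days
0  D101         26      27                     702
1  B101         26      24                     624
2  B101         23      24                     552
3  B201          5      30                     150
4  B101         13      24                     312
5  B101         25      24                     600
group by sku, sum of weight_times_lead_days:
sku
B101    2088
B201     150
D101     702
Name: weight_times_lead_days, dtype: int64
reset_index():
    sku  weight_times_lead_days
0  B101                    2088
1  B201                     150
2  D101                     702

980.0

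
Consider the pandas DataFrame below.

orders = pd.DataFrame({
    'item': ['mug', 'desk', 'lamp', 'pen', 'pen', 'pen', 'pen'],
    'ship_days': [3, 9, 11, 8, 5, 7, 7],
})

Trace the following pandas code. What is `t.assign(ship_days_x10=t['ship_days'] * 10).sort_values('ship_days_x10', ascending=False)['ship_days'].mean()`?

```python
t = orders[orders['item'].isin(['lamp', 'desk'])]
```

filter rows where item in ['lamp', 'desk']:
   item  ship_days
1  desk          9
2  lamp         11
add column ship_days_x10 = t['ship_days'] * 10:
   item  ship_days  ship_days_x10
1  desk          9             90
2  lamp         11            110
sort by ship_days_x10 descending:
   item  ship_days  ship_days_x10
2  lamp         11            110
1  desk          9             90

10.0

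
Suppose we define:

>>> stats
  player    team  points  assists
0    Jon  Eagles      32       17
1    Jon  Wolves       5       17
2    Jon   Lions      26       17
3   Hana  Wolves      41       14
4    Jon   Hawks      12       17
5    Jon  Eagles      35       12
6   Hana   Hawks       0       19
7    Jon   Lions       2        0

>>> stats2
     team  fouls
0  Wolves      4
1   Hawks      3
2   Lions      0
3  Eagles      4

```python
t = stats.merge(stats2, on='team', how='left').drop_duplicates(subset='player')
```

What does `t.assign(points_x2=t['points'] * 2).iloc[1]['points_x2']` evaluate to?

merge on 'team' (how='left') → 8 rows:
  player    team  points  assists  fouls
0    Jon  Eagles      32       17      4
1    Jon  Wolves       5       17      4
2    Jon   Lions      26       17      0
3   Hana  Wolves      41       14      4
4    Jon   Hawks      12       17      3
5    Jon  Eagles      35       12      4
6   Hana   Hawks       0       19      3
7    Jon   Lions       2        0      0
drop duplicate player (keep=first):
  player    team  points  assists  fouls
0    Jon  Eagles      32       17      4
3   Hana  Wolves      41       14      4
add column points_x2 = t['points'] * 2:
  player    team  points  assists  fouls  points_x2
0    Jon  Eagles      32       17      4         64
3   Hana  Wolves      41       14      4         82

82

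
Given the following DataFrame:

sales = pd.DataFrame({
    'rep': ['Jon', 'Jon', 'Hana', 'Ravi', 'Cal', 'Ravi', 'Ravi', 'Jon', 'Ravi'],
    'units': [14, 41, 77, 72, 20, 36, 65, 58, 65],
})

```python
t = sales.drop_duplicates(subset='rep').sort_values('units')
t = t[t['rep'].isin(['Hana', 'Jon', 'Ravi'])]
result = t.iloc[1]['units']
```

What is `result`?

drop duplicate rep (keep=first):
    rep  units
0   Jon     14
2  Hana     77
3  Ravi     72
4   Cal     20
sort by units:
    rep  units
0   Jon     14
4   Cal     20
3  Ravi     72
2  Hana     77
filter rows where rep in ['Hana', 'Jon', 'Ravi']:
    rep  units
0   Jon     14
3  Ravi     72
2  Hana     77

72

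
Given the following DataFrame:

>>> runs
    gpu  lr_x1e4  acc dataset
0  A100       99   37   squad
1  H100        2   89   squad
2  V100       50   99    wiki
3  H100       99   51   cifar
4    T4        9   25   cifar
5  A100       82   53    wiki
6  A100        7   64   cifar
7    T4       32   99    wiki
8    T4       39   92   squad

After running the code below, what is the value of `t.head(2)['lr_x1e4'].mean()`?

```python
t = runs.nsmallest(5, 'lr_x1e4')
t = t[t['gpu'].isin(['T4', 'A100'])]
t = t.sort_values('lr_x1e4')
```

take 5 rows with smallest lr_x1e4:
    gpu  lr_x1e4  acc dataset
1  H100        2   89   squad
6  A100        7   64   cifar
4    T4        9   25   cifar
7    T4       32   99    wiki
8    T4       39   92   squad
filter rows where gpu in ['T4', 'A100']:
    gpu  lr_x1e4  acc dataset
6  A100        7   64   cifar
4    T4        9   25   cifar
7    T4       32   99    wiki
8    T4       39   92   squad
sort by lr_x1e4:
    gpu  lr_x1e4  acc dataset
6  A100        7   64   cifar
4    T4        9   25   cifar
7    T4       32   99    wiki
8    T4       39   92   squad
take first 2 rows:
    gpu  lr_x1e4  acc dataset
6  A100        7   64   cifar
4    T4        9   25   cifar

8.0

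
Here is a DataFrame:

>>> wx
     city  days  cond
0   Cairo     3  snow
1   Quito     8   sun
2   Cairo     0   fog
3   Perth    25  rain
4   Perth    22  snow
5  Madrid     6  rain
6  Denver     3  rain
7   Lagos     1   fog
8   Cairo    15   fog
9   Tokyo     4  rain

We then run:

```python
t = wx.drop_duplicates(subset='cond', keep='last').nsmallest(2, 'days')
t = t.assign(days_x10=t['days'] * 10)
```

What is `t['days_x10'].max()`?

80

drop duplicate cond (keep=last):
    city  days  cond
1  Quito     8   sun
4  Perth    22  snow
8  Cairo    15   fog
9  Tokyo     4  rain
take 2 rows with smallest days:
    city  days  cond
9  Tokyo     4  rain
1  Quito     8   sun
add column days_x10 = t['days'] * 10:
    city  days  cond  days_x10
9  Tokyo     4  rain        40
1  Quito     8   sun        80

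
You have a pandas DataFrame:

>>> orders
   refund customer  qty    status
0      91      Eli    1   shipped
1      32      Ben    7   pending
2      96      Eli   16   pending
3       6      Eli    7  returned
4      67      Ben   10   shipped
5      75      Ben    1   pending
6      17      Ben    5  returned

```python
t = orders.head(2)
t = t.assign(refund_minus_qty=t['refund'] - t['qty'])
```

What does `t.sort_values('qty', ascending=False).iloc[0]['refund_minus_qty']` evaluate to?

take first 2 rows:
   refund customer  qty   status
0      91      Eli    1  shipped
1      32      Ben    7  pending
add column refund_minus_qty = t['refund'] - t['qty']:
   refund customer  qty   status  refund_minus_qty
0      91      Eli    1  shipped                90
1      32      Ben    7  pending                25
sort by qty descending:
   refund customer  qty   status  refund_minus_qty
1      32      Ben    7  pending                25
0      91      Eli    1  shipped                90

25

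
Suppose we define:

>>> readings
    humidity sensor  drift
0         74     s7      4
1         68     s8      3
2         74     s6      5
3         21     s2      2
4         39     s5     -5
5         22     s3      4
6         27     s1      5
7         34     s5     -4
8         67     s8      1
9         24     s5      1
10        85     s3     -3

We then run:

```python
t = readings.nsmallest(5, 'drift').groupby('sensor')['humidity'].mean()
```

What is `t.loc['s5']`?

32.3333333333

take 5 rows with smallest drift:
    humidity sensor  drift
4         39     s5     -5
7         34     s5     -4
10        85     s3     -3
8         67     s8      1
9         24     s5      1
group by sensor, mean of humidity:
sensor
s3    85.000000
s5    32.333333
s8    67.000000
Name: humidity, dtype: float64
Reading off the value at index 's5', we get 32.3333333333.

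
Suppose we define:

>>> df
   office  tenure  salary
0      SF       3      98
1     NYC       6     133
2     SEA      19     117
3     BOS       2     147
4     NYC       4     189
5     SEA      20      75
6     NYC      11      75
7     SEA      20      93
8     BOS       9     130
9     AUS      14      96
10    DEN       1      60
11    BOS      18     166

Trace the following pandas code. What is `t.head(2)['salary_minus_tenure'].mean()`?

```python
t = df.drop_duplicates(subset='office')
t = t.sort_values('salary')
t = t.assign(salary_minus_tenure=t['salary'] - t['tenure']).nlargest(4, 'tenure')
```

drop duplicate office (keep=first):
   office  tenure  salary
0      SF       3      98
1     NYC       6     133
2     SEA      19     117
3     BOS       2     147
9     AUS      14      96
10    DEN       1      60
sort by salary:
   office  tenure  salary
10    DEN       1      60
9     AUS      14      96
0      SF       3      98
2     SEA      19     117
1     NYC       6     133
3     BOS       2     147
add column salary_minus_tenure = t['salary'] - t['tenure']:
   office  tenure  salary  salary_minus_tenure
10    DEN       1      60                   59
9     AUS      14      96                   82
0      SF       3      98                   95
2     SEA      19     117                   98
1     NYC       6     133                  127
3     BOS       2     147                  145
take 4 rows with largest tenure:
  office  tenure  salary  salary_minus_tenure
2    SEA      19     117                   98
9    AUS      14      96                   82
1    NYC       6     133                  127
0     SF       3      98                   95
take first 2 rows:
  office  tenure  salary  salary_minus_tenure
2    SEA      19     117                   98
9    AUS      14      96                   82
Finally, mean of column 'salary_minus_tenure' = 90.0.

90.0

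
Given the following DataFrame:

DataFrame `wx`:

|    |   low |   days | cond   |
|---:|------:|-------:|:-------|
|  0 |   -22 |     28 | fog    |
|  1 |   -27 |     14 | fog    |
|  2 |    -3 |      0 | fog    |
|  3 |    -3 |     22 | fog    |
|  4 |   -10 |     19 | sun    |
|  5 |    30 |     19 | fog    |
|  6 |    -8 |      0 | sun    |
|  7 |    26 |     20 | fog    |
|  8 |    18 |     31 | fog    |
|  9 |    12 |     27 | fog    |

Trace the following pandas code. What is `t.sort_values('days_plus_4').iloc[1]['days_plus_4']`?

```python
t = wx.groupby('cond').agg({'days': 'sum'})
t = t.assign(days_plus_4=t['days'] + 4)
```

165

group by cond, sum of days:
      days
cond      
fog    161
sun     19
add column days_plus_4 = t['days'] + 4:
      days  days_plus_4
cond                   
fog    161          165
sun     19           23
sort by days_plus_4:
      days  days_plus_4
cond                   
sun     19           23
fog    161          165
The value at position 1, column 'days_plus_4' is 165.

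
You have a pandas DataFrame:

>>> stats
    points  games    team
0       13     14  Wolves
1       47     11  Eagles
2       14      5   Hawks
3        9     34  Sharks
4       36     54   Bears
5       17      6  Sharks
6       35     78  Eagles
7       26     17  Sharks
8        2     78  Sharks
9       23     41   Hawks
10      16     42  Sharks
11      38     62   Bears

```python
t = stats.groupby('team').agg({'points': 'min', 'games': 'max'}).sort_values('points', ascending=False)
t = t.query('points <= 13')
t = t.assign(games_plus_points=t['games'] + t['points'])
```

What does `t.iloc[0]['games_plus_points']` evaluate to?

group by team: min(points), max(games):
        points  games
team                 
Bears       36     62
Eagles      35     78
Hawks       14     41
Sharks       2     78
Wolves      13     14
sort by points descending:
        points  games
team                 
Bears       36     62
Eagles      35     78
Hawks       14     41
Wolves      13     14
Sharks       2     78
filter rows where points <= 13:
        points  games
team                 
Wolves      13     14
Sharks       2     78
add column games_plus_points = t['games'] + t['points']:
        points  games  games_plus_points
team                                    
Wolves      13     14                 27
Sharks       2     78                 80
Finally, value at position 0, column 'games_plus_points' = 27.

27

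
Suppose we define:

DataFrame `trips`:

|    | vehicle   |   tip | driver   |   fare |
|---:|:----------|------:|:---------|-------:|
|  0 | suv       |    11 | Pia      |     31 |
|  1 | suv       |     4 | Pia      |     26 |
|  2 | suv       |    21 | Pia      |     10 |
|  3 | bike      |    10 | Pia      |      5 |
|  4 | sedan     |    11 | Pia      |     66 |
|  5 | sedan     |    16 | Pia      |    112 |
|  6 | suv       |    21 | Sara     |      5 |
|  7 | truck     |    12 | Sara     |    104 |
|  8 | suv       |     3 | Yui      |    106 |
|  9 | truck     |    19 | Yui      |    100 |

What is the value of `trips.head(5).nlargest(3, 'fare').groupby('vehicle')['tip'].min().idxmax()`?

take first 5 rows:
  vehicle  tip driver  fare
0     suv   11    Pia    31
1     suv    4    Pia    26
2     suv   21    Pia    10
3    bike   10    Pia     5
4   sedan   11    Pia    66
take 3 rows with largest fare:
  vehicle  tip driver  fare
4   sedan   11    Pia    66
0     suv   11    Pia    31
1     suv    4    Pia    26
group by vehicle, min of tip:
vehicle
sedan    11
suv       4
Name: tip, dtype: int64
Then the label with the largest value: sedan

sedan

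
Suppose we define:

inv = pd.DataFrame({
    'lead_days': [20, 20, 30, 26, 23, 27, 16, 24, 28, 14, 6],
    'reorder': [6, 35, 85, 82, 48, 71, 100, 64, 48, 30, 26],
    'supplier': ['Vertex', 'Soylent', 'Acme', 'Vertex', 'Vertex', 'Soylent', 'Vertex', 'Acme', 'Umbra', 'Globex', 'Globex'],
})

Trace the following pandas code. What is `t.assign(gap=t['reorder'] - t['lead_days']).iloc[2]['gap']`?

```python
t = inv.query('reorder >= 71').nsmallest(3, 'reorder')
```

filter rows where reorder >= 71:
   lead_days  reorder supplier
2         30       85     Acme
3         26       82   Vertex
5         27       71  Soylent
6         16      100   Vertex
take 3 rows with smallest reorder:
   lead_days  reorder supplier
5         27       71  Soylent
3         26       82   Vertex
2         30       85     Acme
add column gap = t['reorder'] - t['lead_days']:
   lead_days  reorder supplier  gap
5         27       71  Soylent   44
3         26       82   Vertex   56
2         30       85     Acme   55
The value at position 2, column 'gap' is 55.

55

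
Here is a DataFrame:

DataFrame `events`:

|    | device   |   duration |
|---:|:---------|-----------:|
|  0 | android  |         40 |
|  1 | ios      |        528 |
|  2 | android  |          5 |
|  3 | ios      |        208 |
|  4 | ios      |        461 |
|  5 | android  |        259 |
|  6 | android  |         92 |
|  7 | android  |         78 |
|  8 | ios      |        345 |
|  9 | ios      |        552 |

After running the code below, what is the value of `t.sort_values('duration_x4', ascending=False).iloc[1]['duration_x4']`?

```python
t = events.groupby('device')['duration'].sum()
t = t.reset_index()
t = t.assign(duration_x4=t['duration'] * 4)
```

1896

group by device, sum of duration:
device
android     474
ios        2094
Name: duration, dtype: int64
reset_index():
    device  duration
0  android       474
1      ios      2094
add column duration_x4 = t['duration'] * 4:
    device  duration  duration_x4
0  android       474         1896
1      ios      2094         8376
sort by duration_x4 descending:
    device  duration  duration_x4
1      ios      2094         8376
0  android       474         1896
Then the value at position 1, column 'duration_x4': 1896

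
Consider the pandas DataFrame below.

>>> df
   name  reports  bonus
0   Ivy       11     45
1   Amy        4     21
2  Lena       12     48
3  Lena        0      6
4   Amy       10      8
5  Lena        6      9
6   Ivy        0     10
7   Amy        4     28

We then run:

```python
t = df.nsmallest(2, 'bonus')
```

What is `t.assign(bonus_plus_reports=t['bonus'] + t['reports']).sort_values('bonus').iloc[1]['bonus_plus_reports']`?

18

take 2 rows with smallest bonus:
   name  reports  bonus
3  Lena        0      6
4   Amy       10      8
add column bonus_plus_reports = t['bonus'] + t['reports']:
   name  reports  bonus  bonus_plus_reports
3  Lena        0      6                   6
4   Amy       10      8                  18
sort by bonus:
   name  reports  bonus  bonus_plus_reports
3  Lena        0      6                   6
4   Amy       10      8                  18
Then the value at position 1, column 'bonus_plus_reports': 18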